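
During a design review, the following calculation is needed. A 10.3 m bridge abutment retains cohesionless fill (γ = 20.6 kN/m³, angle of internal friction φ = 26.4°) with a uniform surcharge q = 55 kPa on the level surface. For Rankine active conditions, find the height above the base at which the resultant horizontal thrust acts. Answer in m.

4.02 m

K_a = 0.3844.
Triangular part P₁ = ½K_aγH² = 420.1 at H/3 = 3.433 m; rectangular part P₂ = K_a q H = 217.8 at H/2 = 5.150 m.
ȳ = (P₁·3.433 + P₂·5.150)/(P₁+P₂) = 4.019 m.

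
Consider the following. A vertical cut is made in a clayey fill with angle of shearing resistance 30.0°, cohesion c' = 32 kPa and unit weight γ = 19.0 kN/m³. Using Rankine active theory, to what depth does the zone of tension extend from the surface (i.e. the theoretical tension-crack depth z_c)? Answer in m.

K_a = tan²(45° − 30.0°/2) = 0.3333; √K_a = 0.5774.
The active pressure is zero where K_a γ z = 2c√K_a, so z_c = 2c/(γ√K_a) = 2×32/(19.0×0.5774) = 5.834 m.

5.83 m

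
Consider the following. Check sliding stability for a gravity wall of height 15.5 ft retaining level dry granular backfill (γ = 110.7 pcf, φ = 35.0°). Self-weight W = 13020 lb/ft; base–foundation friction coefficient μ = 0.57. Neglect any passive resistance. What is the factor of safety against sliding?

2.06

K_a = tan²(45° − 35.0°/2) = 0.2710.
P_a = ½K_aγH² = 0.5×0.2710×110.7×15.5² = 3604 lb/ft, acting at H/3 = 5.167 ft above the base.
FS_sliding = μW / P_a = 0.57×13020 / 3604 = 2.059.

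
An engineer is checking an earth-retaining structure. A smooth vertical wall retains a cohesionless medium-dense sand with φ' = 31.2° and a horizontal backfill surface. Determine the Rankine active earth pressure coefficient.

K_a = (1 − sin φ)/(1 + sin φ) = (1 − sin 31.2°)/(1 + sin 31.2°) = 0.3175.

0.317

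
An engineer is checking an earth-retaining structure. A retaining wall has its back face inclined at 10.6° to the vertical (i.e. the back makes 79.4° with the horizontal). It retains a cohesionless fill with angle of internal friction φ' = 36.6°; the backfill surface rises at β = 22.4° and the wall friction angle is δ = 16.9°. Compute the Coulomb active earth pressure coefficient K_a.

0.432

K_a = sin²(α+φ) / [sin²α · sin(α−δ) · (1 + √{sin(φ+δ)sin(φ−β) / (sin(α−δ)sin(α+β))})²].
With α = 79.4°, φ = 36.6°, δ = 16.9°, β = 22.4°: K_a = 0.4324.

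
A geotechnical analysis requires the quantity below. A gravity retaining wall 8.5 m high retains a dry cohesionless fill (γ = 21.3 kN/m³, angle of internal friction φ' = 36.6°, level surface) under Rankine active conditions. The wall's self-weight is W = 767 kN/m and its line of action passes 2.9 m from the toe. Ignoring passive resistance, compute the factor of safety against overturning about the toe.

K_a = tan²(45° − 36.6°/2) = 0.2530.
P_a = ½K_aγH² = 0.5×0.2530×21.3×8.5² = 194.6 kN/m, acting at H/3 = 2.833 m above the base.
Overturning moment M_o = P_a × H/3 = 194.6 × 2.833 = 551.5.
Resisting moment M_r = W × 2.9 = 767 × 2.9 = 2224.
FS_overturning = M_r/M_o = 2224/551.5 = 4.033.

4.03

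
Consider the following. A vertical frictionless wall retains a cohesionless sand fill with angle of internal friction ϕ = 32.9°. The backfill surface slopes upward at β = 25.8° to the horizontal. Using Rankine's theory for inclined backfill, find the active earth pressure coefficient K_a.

0.423

K_a = cos β · (cos β − √(cos²β − cos²φ)) / (cos β + √(cos²β − cos²φ)).
cos β = 0.9003, cos φ = 0.8396, √(cos²β − cos²φ) = 0.3250.
K_a = 0.9003 × (0.9003 − 0.3250)/(0.9003 + 0.3250) = 0.4227.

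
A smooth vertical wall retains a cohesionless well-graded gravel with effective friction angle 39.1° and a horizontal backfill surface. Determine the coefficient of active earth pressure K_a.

0.226

K_a = (1 − sin φ)/(1 + sin φ) = (1 − sin 39.1°)/(1 + sin 39.1°) = 0.2265.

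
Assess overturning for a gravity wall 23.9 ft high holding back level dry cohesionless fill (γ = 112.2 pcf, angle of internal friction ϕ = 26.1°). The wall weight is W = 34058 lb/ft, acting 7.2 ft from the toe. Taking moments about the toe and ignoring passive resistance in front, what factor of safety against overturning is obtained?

2.47

K_a = tan²(45° − 26.1°/2) = 0.3889.
P_a = ½K_aγH² = 0.5×0.3889×112.2×23.9² = 12460 lb/ft, acting at H/3 = 7.967 ft above the base.
Overturning moment M_o = P_a × H/3 = 12460 × 7.967 = 99290.
Resisting moment M_r = W × 7.2 = 34058 × 7.2 = 245200.
FS_overturning = M_r/M_o = 245200/99290 = 2.470.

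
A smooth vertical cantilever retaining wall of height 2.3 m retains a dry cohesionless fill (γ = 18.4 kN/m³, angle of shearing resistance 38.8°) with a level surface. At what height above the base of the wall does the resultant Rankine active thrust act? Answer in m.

0.767 m

K_a = 0.2296.
The pressure distribution is triangular, so the resultant acts at H/3 above the base = 2.3/3 = 0.7667 m.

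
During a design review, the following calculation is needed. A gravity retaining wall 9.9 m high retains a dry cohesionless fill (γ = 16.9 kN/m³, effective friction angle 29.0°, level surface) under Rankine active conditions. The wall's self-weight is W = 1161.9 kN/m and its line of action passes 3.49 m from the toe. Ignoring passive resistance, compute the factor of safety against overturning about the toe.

K_a = tan²(45° − 29.0°/2) = 0.3470.
P_a = ½K_aγH² = 0.5×0.3470×16.9×9.9² = 287.4 kN/m, acting at H/3 = 3.300 m above the base.
Overturning moment M_o = P_a × H/3 = 287.4 × 3.300 = 948.3.
Resisting moment M_r = W × 3.49 = 1161.9 × 3.49 = 4055.
FS_overturning = M_r/M_o = 4055/948.3 = 4.276.

4.28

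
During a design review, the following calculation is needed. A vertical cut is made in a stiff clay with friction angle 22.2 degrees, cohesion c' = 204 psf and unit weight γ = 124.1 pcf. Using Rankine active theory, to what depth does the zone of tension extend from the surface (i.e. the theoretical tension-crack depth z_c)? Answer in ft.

4.89 ft

K_a = tan²(45° − 22.2°/2) = 0.4515; √K_a = 0.6720.
The active pressure is zero where K_a γ z = 2c√K_a, so z_c = 2c/(γ√K_a) = 2×204/(124.1×0.6720) = 4.893 ft.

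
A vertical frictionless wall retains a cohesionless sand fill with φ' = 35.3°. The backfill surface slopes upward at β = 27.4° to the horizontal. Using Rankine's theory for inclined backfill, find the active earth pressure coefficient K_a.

K_a = cos β · (cos β − √(cos²β − cos²φ)) / (cos β + √(cos²β − cos²φ)).
cos β = 0.8878, cos φ = 0.8161, √(cos²β − cos²φ) = 0.3495.
K_a = 0.8878 × (0.8878 − 0.3495)/(0.8878 + 0.3495) = 0.3863.

0.386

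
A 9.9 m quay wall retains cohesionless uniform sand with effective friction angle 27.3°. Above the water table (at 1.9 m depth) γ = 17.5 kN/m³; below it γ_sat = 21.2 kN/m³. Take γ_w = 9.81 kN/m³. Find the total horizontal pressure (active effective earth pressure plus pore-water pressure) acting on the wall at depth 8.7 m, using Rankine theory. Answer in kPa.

K_a = (1 − sin φ)/(1 + sin φ) = 0.3711.
γ' = 21.2 − 9.81 = 11.39 kN/m³.
Effective vertical stress at 8.7 m: σ'_v = 17.5×1.9 + 11.39×6.80 = 110.7 kPa.
σ'_h = K_a σ'_v = 0.3711 × 110.7 = 41.08 kPa; u = γ_w × 6.80 = 66.71 kPa.
Total σ_h = 41.08 + 66.71 = 107.8 kPa.

108 kPa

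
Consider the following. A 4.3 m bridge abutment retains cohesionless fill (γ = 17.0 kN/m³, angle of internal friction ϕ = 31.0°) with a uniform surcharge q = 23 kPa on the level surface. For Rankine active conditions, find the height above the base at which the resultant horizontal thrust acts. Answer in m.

K_a = 0.3201.
Triangular part P₁ = ½K_aγH² = 50.31 at H/3 = 1.433 m; rectangular part P₂ = K_a q H = 31.66 at H/2 = 2.150 m.
ȳ = (P₁·1.433 + P₂·2.150)/(P₁+P₂) = 1.710 m.

1.71 m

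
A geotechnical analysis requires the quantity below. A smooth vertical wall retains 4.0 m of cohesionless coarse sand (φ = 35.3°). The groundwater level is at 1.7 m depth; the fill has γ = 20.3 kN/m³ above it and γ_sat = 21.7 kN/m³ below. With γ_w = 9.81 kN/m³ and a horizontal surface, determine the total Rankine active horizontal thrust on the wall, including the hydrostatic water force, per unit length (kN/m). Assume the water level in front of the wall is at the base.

63.4 kN/m

K_a = tan²(45° − φ/2) = 0.2675.
γ' = 21.7 − 9.81 = 11.89 kN/m³. Depth below WT = 2.3 m.
σ'_h at WT = K_a γ d_w = 9.233 kPa; at base = 9.233 + K_a γ' × 2.3 = 16.55 kPa.
P₁ (0–1.7 m) = ½×9.233×1.7 = 7.848. P₂ (1.7–4.0 m) = ½(9.233+16.55)×2.3 = 29.65.
P_w = ½ γ_w h₂² = 0.5×9.81×2.3² = 25.95. Total = 7.848+29.65+25.95 = 63.44 kN/m.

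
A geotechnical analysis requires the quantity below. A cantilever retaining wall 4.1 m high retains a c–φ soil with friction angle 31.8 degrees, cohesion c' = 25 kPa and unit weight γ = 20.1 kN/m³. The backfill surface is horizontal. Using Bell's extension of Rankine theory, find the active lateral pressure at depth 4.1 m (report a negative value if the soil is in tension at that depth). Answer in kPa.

K_a = (1 − sin φ)/(1 + sin φ) = 0.3098.
σ_a = K_a γ z − 2c√K_a = 0.3098×20.1×4.1 − 2×25×0.5566 = -2.299 kPa.

-2.30 kPa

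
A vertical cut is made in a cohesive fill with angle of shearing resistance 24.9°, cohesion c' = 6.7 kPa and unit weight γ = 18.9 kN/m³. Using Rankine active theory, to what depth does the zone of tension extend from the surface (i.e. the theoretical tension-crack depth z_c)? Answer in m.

1.11 m

K_a = tan²(45° − 24.9°/2) = 0.4074; √K_a = 0.6383.
The active pressure is zero where K_a γ z = 2c√K_a, so z_c = 2c/(γ√K_a) = 2×6.7/(18.9×0.6383) = 1.111 m.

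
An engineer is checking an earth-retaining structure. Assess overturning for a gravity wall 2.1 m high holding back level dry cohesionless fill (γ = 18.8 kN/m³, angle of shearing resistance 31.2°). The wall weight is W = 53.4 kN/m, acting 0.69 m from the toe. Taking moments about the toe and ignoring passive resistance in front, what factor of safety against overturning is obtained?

K_a = tan²(45° − 31.2°/2) = 0.3175.
P_a = ½K_aγH² = 0.5×0.3175×18.8×2.1² = 13.16 kN/m, acting at H/3 = 0.7000 m above the base.
Overturning moment M_o = P_a × H/3 = 13.16 × 0.7000 = 9.213.
Resisting moment M_r = W × 0.69 = 53.4 × 0.69 = 36.85.
FS_overturning = M_r/M_o = 36.85/9.213 = 3.999.

4.00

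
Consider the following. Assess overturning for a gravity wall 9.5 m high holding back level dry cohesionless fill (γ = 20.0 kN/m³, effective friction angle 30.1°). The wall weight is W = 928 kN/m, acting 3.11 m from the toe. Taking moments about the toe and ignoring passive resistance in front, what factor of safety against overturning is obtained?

3.04

K_a = tan²(45° − 30.1°/2) = 0.3320.
P_a = ½K_aγH² = 0.5×0.3320×20.0×9.5² = 299.6 kN/m, acting at H/3 = 3.167 m above the base.
Overturning moment M_o = P_a × H/3 = 299.6 × 3.167 = 948.8.
Resisting moment M_r = W × 3.11 = 928 × 3.11 = 2886.
FS_overturning = M_r/M_o = 2886/948.8 = 3.042.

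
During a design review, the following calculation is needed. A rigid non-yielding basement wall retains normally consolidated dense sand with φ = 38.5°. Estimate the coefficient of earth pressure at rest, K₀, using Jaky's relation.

0.377

K₀ = 1 − sin φ' = 1 − sin 38.5° = 0.3775.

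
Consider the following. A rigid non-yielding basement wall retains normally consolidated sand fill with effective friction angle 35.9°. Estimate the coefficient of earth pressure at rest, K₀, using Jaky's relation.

0.414

K₀ = 1 − sin φ' = 1 − sin 35.9° = 0.4136.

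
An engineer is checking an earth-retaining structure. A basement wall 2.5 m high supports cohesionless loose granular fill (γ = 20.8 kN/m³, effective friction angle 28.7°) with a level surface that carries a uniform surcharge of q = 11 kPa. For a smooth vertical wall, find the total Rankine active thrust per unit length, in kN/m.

32.5 kN/m

K_a = tan²(45° − φ/2) = 0.3511.
Soil triangle: ½ K_a γ H² = 0.5×0.3511×20.8×2.5² = 22.82 kN/m.
Surcharge rectangle: K_a q H = 0.3511×11×2.5 = 9.657 kN/m.
Total = 22.82 + 9.657 = 32.48 kN/m.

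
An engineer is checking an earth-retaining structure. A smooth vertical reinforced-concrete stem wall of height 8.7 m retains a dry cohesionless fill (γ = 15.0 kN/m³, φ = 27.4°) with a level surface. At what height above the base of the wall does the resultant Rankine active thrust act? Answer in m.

K_a = 0.3697.
The pressure distribution is triangular, so the resultant acts at H/3 above the base = 8.7/3 = 2.900 m.

2.90 m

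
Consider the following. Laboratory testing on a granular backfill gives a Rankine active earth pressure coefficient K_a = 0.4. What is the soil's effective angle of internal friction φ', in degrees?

K_a = tan²(45° − φ/2) ⇒ 45° − φ/2 = arctan(√0.4) = 32.31°.
φ = 2(45° − 32.31°) = 25.38°.

25.4°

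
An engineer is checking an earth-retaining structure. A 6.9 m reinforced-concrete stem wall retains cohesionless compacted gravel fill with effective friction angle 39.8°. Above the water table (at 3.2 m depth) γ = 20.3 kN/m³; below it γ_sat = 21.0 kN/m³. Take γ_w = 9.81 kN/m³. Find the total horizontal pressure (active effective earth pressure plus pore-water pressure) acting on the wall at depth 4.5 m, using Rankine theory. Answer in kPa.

K_a = (1 − sin φ)/(1 + sin φ) = 0.2194.
γ' = 21.0 − 9.81 = 11.19 kN/m³.
Effective vertical stress at 4.5 m: σ'_v = 20.3×3.2 + 11.19×1.30 = 79.51 kPa.
σ'_h = K_a σ'_v = 0.2194 × 79.51 = 17.45 kPa; u = γ_w × 1.30 = 12.75 kPa.
Total σ_h = 17.45 + 12.75 = 30.20 kPa.

30.2 kPa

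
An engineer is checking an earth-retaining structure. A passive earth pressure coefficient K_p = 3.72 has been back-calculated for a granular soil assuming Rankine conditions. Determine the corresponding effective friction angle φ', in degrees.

K_p = (1+sin φ)/(1−sin φ) ⇒ sin φ = (K_p − 1)/(K_p + 1) = 0.5763.
φ = arcsin(0.5763) = 35.19°.

35.2°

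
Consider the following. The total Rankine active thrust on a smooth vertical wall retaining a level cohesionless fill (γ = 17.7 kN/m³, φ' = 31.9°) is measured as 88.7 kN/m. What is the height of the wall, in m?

5.70 m

K_a = 0.3085. P_a = ½ K_a γ H² ⇒ H = √(2P_a/(K_a γ)).
H = √(2×88.7/(0.3085×17.7)) = 5.700 m.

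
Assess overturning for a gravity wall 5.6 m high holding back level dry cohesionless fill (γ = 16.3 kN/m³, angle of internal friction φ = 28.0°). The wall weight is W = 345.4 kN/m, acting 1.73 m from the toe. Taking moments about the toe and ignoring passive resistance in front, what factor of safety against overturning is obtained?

3.47

K_a = tan²(45° − 28.0°/2) = 0.3610.
P_a = ½K_aγH² = 0.5×0.3610×16.3×5.6² = 92.27 kN/m, acting at H/3 = 1.867 m above the base.
Overturning moment M_o = P_a × H/3 = 92.27 × 1.867 = 172.2.
Resisting moment M_r = W × 1.73 = 345.4 × 1.73 = 597.5.
FS_overturning = M_r/M_o = 597.5/172.2 = 3.469.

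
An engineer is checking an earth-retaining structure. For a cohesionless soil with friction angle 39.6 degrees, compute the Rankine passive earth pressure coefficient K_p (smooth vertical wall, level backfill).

K_p = (1 + sin φ)/(1 − sin φ) = tan²(45° + 39.6°/2) = 4.516.

4.52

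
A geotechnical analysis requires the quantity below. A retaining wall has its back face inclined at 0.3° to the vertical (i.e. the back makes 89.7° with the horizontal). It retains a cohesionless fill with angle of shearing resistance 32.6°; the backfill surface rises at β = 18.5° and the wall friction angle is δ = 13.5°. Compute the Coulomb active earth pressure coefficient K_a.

0.357

K_a = sin²(α+φ) / [sin²α · sin(α−δ) · (1 + √{sin(φ+δ)sin(φ−β) / (sin(α−δ)sin(α+β))})²].
With α = 89.7°, φ = 32.6°, δ = 13.5°, β = 18.5°: K_a = 0.3567.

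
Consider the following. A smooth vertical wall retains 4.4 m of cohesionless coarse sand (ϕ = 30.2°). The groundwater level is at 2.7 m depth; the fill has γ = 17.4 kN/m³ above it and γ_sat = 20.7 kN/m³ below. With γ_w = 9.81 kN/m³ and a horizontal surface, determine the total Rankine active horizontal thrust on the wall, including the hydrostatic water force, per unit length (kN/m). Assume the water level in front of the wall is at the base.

66.8 kN/m

K_a = tan²(45° − φ/2) = 0.3307.
γ' = 20.7 − 9.81 = 10.89 kN/m³. Depth below WT = 1.7 m.
σ'_h at WT = K_a γ d_w = 15.53 kPa; at base = 15.53 + K_a γ' × 1.7 = 21.66 kPa.
P₁ (0–2.7 m) = ½×15.53×2.7 = 20.97. P₂ (2.7–4.4 m) = ½(15.53+21.66)×1.7 = 31.61.
P_w = ½ γ_w h₂² = 0.5×9.81×1.7² = 14.18. Total = 20.97+31.61+14.18 = 66.76 kN/m.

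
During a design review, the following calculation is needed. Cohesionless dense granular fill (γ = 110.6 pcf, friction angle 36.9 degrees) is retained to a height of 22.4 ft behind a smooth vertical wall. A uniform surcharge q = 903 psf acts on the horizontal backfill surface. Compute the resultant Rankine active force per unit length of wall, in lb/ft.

12000 lb/ft

K_a = tan²(45° − φ/2) = 0.2497.
Soil triangle: ½ K_a γ H² = 0.5×0.2497×110.6×22.4² = 6928 lb/ft.
Surcharge rectangle: K_a q H = 0.2497×903×22.4 = 5050 lb/ft.
Total = 6928 + 5050 = 11980 lb/ft.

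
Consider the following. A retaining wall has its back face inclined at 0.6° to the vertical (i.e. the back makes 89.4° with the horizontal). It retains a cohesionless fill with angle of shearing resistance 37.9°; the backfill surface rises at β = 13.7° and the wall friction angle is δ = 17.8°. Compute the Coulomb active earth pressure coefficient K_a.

0.259

K_a = sin²(α+φ) / [sin²α · sin(α−δ) · (1 + √{sin(φ+δ)sin(φ−β) / (sin(α−δ)sin(α+β))})²].
With α = 89.4°, φ = 37.9°, δ = 17.8°, β = 13.7°: K_a = 0.2588.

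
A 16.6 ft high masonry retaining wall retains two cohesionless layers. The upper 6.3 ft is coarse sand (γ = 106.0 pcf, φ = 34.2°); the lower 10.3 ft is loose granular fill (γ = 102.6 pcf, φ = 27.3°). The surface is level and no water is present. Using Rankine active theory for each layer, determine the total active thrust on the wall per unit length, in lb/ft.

K_a1 = tan²(45°−34.2°/2) = 0.2803; K_a2 = tan²(45°−27.3°/2) = 0.3711.
Layer 1: σ at base = K_a1 γ₁ h₁ = 187.2 psf; P₁ = ½×187.2×6.3 = 589.7.
Layer 2: σ_v at top = γ₁h₁ = 667.8; σ_h top = K_a2×667.8 = 247.8; σ_h base = K_a2×(667.8+102.6×10.3) = 640.0.
P₂ = ½(247.8+640.0)×10.3 = 4573. Total P_a = 589.7+4573 = 5162 lb/ft.

5160 lb/ft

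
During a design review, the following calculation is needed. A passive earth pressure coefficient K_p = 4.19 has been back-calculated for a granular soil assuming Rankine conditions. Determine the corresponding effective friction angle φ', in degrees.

37.9°

K_p = (1+sin φ)/(1−sin φ) ⇒ sin φ = (K_p − 1)/(K_p + 1) = 0.6146.
φ = arcsin(0.6146) = 37.93°.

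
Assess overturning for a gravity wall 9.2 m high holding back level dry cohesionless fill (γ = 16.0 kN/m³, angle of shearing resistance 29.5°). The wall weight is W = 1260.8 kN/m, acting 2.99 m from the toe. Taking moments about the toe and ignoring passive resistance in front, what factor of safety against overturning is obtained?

K_a = tan²(45° − 29.5°/2) = 0.3401.
P_a = ½K_aγH² = 0.5×0.3401×16.0×9.2² = 230.3 kN/m, acting at H/3 = 3.067 m above the base.
Overturning moment M_o = P_a × H/3 = 230.3 × 3.067 = 706.2.
Resisting moment M_r = W × 2.99 = 1260.8 × 2.99 = 3770.
FS_overturning = M_r/M_o = 3770/706.2 = 5.338.

5.34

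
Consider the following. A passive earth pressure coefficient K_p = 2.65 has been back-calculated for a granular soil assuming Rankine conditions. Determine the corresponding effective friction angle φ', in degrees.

26.9°

K_p = (1+sin φ)/(1−sin φ) ⇒ sin φ = (K_p − 1)/(K_p + 1) = 0.4521.
φ = arcsin(0.4521) = 26.88°.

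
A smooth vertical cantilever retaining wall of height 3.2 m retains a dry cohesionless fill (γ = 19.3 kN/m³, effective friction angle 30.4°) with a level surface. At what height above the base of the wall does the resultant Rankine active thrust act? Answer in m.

1.07 m

K_a = 0.3280.
The pressure distribution is triangular, so the resultant acts at H/3 above the base = 3.2/3 = 1.067 m.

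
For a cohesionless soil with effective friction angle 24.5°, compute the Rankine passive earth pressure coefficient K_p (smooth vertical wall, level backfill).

K_p = (1 + sin φ)/(1 − sin φ) = tan²(45° + 24.5°/2) = 2.417.

2.42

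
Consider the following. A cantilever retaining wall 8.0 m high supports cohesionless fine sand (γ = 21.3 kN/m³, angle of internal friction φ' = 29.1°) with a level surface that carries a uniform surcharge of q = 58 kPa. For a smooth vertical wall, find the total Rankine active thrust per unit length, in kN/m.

396 kN/m

K_a = tan²(45° − φ/2) = 0.3456.
Soil triangle: ½ K_a γ H² = 0.5×0.3456×21.3×8.0² = 235.6 kN/m.
Surcharge rectangle: K_a q H = 0.3456×58×8.0 = 160.4 kN/m.
Total = 235.6 + 160.4 = 395.9 kN/m.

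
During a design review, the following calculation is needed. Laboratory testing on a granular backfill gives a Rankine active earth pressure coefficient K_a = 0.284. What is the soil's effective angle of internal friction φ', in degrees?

33.9°

K_a = tan²(45° − φ/2) ⇒ 45° − φ/2 = arctan(√0.284) = 28.05°.
φ = 2(45° − 28.05°) = 33.89°.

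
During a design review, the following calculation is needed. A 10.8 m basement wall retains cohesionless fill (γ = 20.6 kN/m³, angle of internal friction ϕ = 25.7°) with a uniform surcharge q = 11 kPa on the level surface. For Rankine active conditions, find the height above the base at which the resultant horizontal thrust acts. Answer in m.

3.76 m

K_a = 0.3950.
Triangular part P₁ = ½K_aγH² = 474.6 at H/3 = 3.600 m; rectangular part P₂ = K_a q H = 46.93 at H/2 = 5.400 m.
ȳ = (P₁·3.600 + P₂·5.400)/(P₁+P₂) = 3.762 m.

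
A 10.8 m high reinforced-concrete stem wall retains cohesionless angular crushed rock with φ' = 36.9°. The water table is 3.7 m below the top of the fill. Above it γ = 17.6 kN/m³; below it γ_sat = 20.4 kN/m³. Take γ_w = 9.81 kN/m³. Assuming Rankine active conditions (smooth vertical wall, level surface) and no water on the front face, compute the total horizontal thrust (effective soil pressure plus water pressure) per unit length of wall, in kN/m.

K_a = tan²(45° − φ/2) = 0.2497.
γ' = 20.4 − 9.81 = 10.59 kN/m³. Depth below WT = 7.1 m.
σ'_h at WT = K_a γ d_w = 16.26 kPa; at base = 16.26 + K_a γ' × 7.1 = 35.03 kPa.
P₁ (0–3.7 m) = ½×16.26×3.7 = 30.08. P₂ (3.7–10.8 m) = ½(16.26+35.03)×7.1 = 182.1.
P_w = ½ γ_w h₂² = 0.5×9.81×7.1² = 247.3. Total = 30.08+182.1+247.3 = 459.4 kN/m.

459 kN/m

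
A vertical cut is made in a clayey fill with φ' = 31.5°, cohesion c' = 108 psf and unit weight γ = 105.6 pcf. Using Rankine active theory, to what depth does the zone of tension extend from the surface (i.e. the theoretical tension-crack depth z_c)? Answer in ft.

K_a = tan²(45° − 31.5°/2) = 0.3136; √K_a = 0.5600.
The active pressure is zero where K_a γ z = 2c√K_a, so z_c = 2c/(γ√K_a) = 2×108/(105.6×0.5600) = 3.652 ft.

3.65 ft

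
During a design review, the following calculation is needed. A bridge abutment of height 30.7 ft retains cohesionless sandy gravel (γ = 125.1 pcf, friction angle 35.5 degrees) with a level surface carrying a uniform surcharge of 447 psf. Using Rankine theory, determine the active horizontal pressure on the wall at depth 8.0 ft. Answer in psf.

384 psf

K_a = (1 − sin φ)/(1 + sin φ) = 0.2653.
σ_v = γz + q = 125.1 × 8.0 + 447 = 1448 psf.
σ_h = K_a σ_v = 0.2653 × 1448 = 384.0 psf.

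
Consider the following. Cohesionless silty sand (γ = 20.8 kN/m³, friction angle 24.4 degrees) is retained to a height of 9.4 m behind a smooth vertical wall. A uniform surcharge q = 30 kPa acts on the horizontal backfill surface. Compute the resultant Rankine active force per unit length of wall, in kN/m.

K_a = tan²(45° − φ/2) = 0.4153.
Soil triangle: ½ K_a γ H² = 0.5×0.4153×20.8×9.4² = 381.7 kN/m.
Surcharge rectangle: K_a q H = 0.4153×30×9.4 = 117.1 kN/m.
Total = 381.7 + 117.1 = 498.8 kN/m.

499 kN/m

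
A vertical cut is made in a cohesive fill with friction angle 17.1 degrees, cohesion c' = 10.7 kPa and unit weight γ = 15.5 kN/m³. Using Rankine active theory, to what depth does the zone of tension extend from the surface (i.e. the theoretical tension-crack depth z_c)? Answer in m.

K_a = tan²(45° − 17.1°/2) = 0.5455; √K_a = 0.7386.
The active pressure is zero where K_a γ z = 2c√K_a, so z_c = 2c/(γ√K_a) = 2×10.7/(15.5×0.7386) = 1.869 m.

1.87 m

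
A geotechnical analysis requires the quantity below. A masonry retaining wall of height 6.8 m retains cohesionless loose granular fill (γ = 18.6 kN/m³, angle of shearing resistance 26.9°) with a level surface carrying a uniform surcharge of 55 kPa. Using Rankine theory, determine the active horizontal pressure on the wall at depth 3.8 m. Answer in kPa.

K_a = (1 − sin φ)/(1 + sin φ) = 0.3770.
σ_v = γz + q = 18.6 × 3.8 + 55 = 125.7 kPa.
σ_h = K_a σ_v = 0.3770 × 125.7 = 47.38 kPa.

47.4 kPa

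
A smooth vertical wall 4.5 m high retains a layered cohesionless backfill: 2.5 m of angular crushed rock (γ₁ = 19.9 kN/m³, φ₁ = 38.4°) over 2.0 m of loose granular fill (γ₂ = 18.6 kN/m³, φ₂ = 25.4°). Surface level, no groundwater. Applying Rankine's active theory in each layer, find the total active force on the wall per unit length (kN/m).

69.2 kN/m

K_a1 = tan²(45°−38.4°/2) = 0.2337; K_a2 = tan²(45°−25.4°/2) = 0.3996.
Layer 1: σ at base = K_a1 γ₁ h₁ = 11.63 kPa; P₁ = ½×11.63×2.5 = 14.53.
Layer 2: σ_v at top = γ₁h₁ = 49.75; σ_h top = K_a2×49.75 = 19.88; σ_h base = K_a2×(49.75+18.6×2.0) = 34.75.
P₂ = ½(19.88+34.75)×2.0 = 54.63. Total P_a = 14.53+54.63 = 69.16 kN/m.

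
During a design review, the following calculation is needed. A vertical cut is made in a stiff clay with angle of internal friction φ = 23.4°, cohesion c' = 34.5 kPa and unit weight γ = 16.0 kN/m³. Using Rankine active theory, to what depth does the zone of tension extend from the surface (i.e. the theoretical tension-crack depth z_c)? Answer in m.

6.57 m

K_a = tan²(45° − 23.4°/2) = 0.4315; √K_a = 0.6569.
The active pressure is zero where K_a γ z = 2c√K_a, so z_c = 2c/(γ√K_a) = 2×34.5/(16.0×0.6569) = 6.565 m.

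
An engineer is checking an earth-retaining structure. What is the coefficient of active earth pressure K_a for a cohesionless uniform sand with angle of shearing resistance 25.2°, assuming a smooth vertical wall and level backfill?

0.403

K_a = (1 − sin φ)/(1 + sin φ) = (1 − sin 25.2°)/(1 + sin 25.2°) = 0.4027.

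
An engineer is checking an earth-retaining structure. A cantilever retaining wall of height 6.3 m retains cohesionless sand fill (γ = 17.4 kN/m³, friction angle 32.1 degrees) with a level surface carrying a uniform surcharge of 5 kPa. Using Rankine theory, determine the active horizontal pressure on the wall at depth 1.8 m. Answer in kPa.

11.1 kPa

K_a = (1 − sin φ)/(1 + sin φ) = 0.3060.
σ_v = γz + q = 17.4 × 1.8 + 5 = 36.32 kPa.
σ_h = K_a σ_v = 0.3060 × 36.32 = 11.11 kPa.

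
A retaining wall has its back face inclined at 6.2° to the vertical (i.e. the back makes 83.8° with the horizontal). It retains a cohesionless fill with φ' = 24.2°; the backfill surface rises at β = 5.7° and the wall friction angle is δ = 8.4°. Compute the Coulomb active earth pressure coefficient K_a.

0.469

K_a = sin²(α+φ) / [sin²α · sin(α−δ) · (1 + √{sin(φ+δ)sin(φ−β) / (sin(α−δ)sin(α+β))})²].
With α = 83.8°, φ = 24.2°, δ = 8.4°, β = 5.7°: K_a = 0.4688.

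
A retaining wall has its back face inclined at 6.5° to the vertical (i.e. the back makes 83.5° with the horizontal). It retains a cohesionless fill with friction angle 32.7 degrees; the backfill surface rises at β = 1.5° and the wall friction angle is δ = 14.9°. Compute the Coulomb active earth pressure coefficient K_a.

K_a = sin²(α+φ) / [sin²α · sin(α−δ) · (1 + √{sin(φ+δ)sin(φ−β) / (sin(α−δ)sin(α+β))})²].
With α = 83.5°, φ = 32.7°, δ = 14.9°, β = 1.5°: K_a = 0.3248.

0.325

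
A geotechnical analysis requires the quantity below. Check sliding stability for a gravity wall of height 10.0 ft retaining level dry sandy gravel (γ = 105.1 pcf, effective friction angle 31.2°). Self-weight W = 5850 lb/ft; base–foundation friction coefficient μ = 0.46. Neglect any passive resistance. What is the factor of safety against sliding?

1.61

K_a = tan²(45° − 31.2°/2) = 0.3175.
P_a = ½K_aγH² = 0.5×0.3175×105.1×10.0² = 1668 lb/ft, acting at H/3 = 3.333 ft above the base.
FS_sliding = μW / P_a = 0.46×5850 / 1668 = 1.613.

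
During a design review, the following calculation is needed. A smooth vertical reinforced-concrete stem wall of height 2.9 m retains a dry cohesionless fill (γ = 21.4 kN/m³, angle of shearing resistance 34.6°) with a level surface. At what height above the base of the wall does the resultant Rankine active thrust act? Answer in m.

0.967 m

K_a = 0.2756.
The pressure distribution is triangular, so the resultant acts at H/3 above the base = 2.9/3 = 0.9667 m.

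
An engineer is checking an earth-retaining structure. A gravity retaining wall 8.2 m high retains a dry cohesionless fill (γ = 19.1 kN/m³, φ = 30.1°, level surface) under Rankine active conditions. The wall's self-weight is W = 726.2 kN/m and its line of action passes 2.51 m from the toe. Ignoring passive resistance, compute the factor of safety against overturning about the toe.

K_a = tan²(45° − 30.1°/2) = 0.3320.
P_a = ½K_aγH² = 0.5×0.3320×19.1×8.2² = 213.2 kN/m, acting at H/3 = 2.733 m above the base.
Overturning moment M_o = P_a × H/3 = 213.2 × 2.733 = 582.7.
Resisting moment M_r = W × 2.51 = 726.2 × 2.51 = 1823.
FS_overturning = M_r/M_o = 1823/582.7 = 3.128.

3.13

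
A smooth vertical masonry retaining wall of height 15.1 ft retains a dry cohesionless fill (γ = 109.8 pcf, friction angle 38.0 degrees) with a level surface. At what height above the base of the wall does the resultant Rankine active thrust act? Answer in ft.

5.03 ft

K_a = 0.2379.
The pressure distribution is triangular, so the resultant acts at H/3 above the base = 15.1/3 = 5.033 ft.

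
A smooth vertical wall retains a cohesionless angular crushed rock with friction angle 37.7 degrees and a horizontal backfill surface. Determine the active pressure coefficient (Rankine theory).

0.241

K_a = (1 − sin φ)/(1 + sin φ) = (1 − sin 37.7°)/(1 + sin 37.7°) = 0.2411.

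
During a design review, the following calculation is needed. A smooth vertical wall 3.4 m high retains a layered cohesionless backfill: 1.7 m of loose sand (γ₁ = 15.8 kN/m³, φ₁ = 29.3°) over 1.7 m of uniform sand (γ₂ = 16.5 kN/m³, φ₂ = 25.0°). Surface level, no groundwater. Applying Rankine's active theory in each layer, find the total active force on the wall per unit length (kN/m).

K_a1 = tan²(45°−29.3°/2) = 0.3428; K_a2 = tan²(45°−25.0°/2) = 0.4059.
Layer 1: σ at base = K_a1 γ₁ h₁ = 9.209 kPa; P₁ = ½×9.209×1.7 = 7.827.
Layer 2: σ_v at top = γ₁h₁ = 26.86; σ_h top = K_a2×26.86 = 10.90; σ_h base = K_a2×(26.86+16.5×1.7) = 22.29.
P₂ = ½(10.90+22.29)×1.7 = 28.21. Total P_a = 7.827+28.21 = 36.04 kN/m.

36.0 kN/m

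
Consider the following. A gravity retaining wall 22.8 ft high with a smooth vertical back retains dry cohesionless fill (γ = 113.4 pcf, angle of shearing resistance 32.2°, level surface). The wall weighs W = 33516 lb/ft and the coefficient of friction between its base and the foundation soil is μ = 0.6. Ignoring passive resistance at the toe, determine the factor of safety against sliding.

K_a = tan²(45° − 32.2°/2) = 0.3047.
P_a = ½K_aγH² = 0.5×0.3047×113.4×22.8² = 8982 lb/ft, acting at H/3 = 7.600 ft above the base.
FS_sliding = μW / P_a = 0.6×33516 / 8982 = 2.239.

2.24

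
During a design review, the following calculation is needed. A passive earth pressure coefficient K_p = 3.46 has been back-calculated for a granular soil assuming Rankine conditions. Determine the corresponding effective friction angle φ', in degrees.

K_p = (1+sin φ)/(1−sin φ) ⇒ sin φ = (K_p − 1)/(K_p + 1) = 0.5516.
φ = arcsin(0.5516) = 33.47°.

33.5°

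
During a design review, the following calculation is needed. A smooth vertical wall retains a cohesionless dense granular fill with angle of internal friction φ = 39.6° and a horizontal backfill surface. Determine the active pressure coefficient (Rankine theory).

0.221

K_a = (1 − sin φ)/(1 + sin φ) = (1 − sin 39.6°)/(1 + sin 39.6°) = 0.2214.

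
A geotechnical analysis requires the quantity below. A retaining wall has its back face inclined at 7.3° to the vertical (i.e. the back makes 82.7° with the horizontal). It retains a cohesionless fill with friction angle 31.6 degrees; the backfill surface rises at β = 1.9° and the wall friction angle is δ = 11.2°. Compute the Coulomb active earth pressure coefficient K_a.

0.349

K_a = sin²(α+φ) / [sin²α · sin(α−δ) · (1 + √{sin(φ+δ)sin(φ−β) / (sin(α−δ)sin(α+β))})²].
With α = 82.7°, φ = 31.6°, δ = 11.2°, β = 1.9°: K_a = 0.3490.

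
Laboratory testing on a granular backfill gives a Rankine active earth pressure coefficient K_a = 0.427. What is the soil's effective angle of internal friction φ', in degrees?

23.7°

K_a = tan²(45° − φ/2) ⇒ 45° − φ/2 = arctan(√0.427) = 33.16°.
φ = 2(45° − 33.16°) = 23.67°.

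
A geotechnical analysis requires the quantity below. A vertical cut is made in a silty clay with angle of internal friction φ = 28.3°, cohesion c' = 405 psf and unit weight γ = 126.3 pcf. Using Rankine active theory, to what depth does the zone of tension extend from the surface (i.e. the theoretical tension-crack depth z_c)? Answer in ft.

K_a = tan²(45° − 28.3°/2) = 0.3568; √K_a = 0.5973.
The active pressure is zero where K_a γ z = 2c√K_a, so z_c = 2c/(γ√K_a) = 2×405/(126.3×0.5973) = 10.74 ft.

10.7 ft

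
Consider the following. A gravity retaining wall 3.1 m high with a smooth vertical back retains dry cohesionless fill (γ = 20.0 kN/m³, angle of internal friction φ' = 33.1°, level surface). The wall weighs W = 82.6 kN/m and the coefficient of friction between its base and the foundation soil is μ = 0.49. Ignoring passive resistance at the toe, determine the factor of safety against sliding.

K_a = tan²(45° − 33.1°/2) = 0.2936.
P_a = ½K_aγH² = 0.5×0.2936×20.0×3.1² = 28.21 kN/m, acting at H/3 = 1.033 m above the base.
FS_sliding = μW / P_a = 0.49×82.6 / 28.21 = 1.435.

1.43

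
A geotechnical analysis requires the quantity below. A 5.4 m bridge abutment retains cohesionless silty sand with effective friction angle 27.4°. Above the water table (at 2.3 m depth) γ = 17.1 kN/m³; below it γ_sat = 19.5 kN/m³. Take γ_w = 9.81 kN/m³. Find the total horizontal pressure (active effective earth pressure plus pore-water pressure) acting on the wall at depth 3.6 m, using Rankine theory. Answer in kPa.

K_a = (1 − sin φ)/(1 + sin φ) = 0.3697.
γ' = 19.5 − 9.81 = 9.690 kN/m³.
Effective vertical stress at 3.6 m: σ'_v = 17.1×2.3 + 9.690×1.30 = 51.93 kPa.
σ'_h = K_a σ'_v = 0.3697 × 51.93 = 19.20 kPa; u = γ_w × 1.30 = 12.75 kPa.
Total σ_h = 19.20 + 12.75 = 31.95 kPa.

31.9 kPa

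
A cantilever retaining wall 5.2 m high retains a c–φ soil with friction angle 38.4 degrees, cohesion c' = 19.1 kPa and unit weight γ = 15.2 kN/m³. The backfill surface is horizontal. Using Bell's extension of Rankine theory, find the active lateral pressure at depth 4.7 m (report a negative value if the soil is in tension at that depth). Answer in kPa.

K_a = (1 − sin φ)/(1 + sin φ) = 0.2337.
σ_a = K_a γ z − 2c√K_a = 0.2337×15.2×4.7 − 2×19.1×0.4834 = -1.772 kPa.

-1.77 kPa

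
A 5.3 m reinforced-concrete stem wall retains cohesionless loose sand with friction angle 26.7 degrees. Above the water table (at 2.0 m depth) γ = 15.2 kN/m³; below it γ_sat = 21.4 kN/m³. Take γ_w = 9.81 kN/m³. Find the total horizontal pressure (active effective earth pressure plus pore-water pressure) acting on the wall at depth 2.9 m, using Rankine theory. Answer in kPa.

24.3 kPa

K_a = (1 − sin φ)/(1 + sin φ) = 0.3800.
γ' = 21.4 − 9.81 = 11.59 kN/m³.
Effective vertical stress at 2.9 m: σ'_v = 15.2×2.0 + 11.59×0.900 = 40.83 kPa.
σ'_h = K_a σ'_v = 0.3800 × 40.83 = 15.51 kPa; u = γ_w × 0.900 = 8.829 kPa.
Total σ_h = 15.51 + 8.829 = 24.34 kPa.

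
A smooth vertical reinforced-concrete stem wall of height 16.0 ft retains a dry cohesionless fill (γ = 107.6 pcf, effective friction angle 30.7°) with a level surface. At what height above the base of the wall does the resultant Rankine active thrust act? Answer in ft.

5.33 ft

K_a = 0.3240.
The pressure distribution is triangular, so the resultant acts at H/3 above the base = 16.0/3 = 5.333 ft.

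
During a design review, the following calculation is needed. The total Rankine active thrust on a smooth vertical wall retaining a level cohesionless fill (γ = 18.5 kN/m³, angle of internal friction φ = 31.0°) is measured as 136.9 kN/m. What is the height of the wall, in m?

K_a = 0.3201. P_a = ½ K_a γ H² ⇒ H = √(2P_a/(K_a γ)).
H = √(2×136.9/(0.3201×18.5)) = 6.800 m.

6.80 m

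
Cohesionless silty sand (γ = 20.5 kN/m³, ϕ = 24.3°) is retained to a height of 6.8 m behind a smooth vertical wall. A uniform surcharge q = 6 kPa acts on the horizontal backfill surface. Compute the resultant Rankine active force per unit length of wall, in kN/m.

215 kN/m

K_a = tan²(45° − φ/2) = 0.4169.
Soil triangle: ½ K_a γ H² = 0.5×0.4169×20.5×6.8² = 197.6 kN/m.
Surcharge rectangle: K_a q H = 0.4169×6×6.8 = 17.01 kN/m.
Total = 197.6 + 17.01 = 214.6 kN/m.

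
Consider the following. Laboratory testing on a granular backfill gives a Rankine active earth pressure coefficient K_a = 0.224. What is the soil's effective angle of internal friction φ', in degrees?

K_a = tan²(45° − φ/2) ⇒ 45° − φ/2 = arctan(√0.224) = 25.33°.
φ = 2(45° − 25.33°) = 39.34°.

39.3°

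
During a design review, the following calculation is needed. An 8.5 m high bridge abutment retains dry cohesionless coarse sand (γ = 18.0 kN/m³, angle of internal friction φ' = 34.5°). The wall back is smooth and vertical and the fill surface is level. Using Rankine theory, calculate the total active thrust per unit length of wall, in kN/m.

180 kN/m

K_a = tan²(45° − φ/2) = 0.2768.
P_a = ½ K_a γ H² = 0.5 × 0.2768 × 18.0 × 8.5² = 180.0 kN/m.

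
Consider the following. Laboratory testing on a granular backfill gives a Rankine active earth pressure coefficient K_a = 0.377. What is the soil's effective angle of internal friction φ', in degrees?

K_a = tan²(45° − φ/2) ⇒ 45° − φ/2 = arctan(√0.377) = 31.55°.
φ = 2(45° − 31.55°) = 26.90°.

26.9°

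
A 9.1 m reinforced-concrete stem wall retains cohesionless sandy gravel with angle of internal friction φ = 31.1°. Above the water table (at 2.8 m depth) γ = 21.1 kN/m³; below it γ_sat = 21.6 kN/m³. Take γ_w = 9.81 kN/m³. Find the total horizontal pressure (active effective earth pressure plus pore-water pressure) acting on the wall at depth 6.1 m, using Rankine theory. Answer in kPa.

63.6 kPa

K_a = (1 − sin φ)/(1 + sin φ) = 0.3188.
γ' = 21.6 − 9.81 = 11.79 kN/m³.
Effective vertical stress at 6.1 m: σ'_v = 21.1×2.8 + 11.79×3.30 = 97.99 kPa.
σ'_h = K_a σ'_v = 0.3188 × 97.99 = 31.24 kPa; u = γ_w × 3.30 = 32.37 kPa.
Total σ_h = 31.24 + 32.37 = 63.61 kPa.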